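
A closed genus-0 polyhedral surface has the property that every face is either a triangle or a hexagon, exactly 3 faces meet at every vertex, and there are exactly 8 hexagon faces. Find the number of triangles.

Let x be the number of triangles; then F = 8 + x.
Edge–face incidences: 2E = 6·8 + 3·x = 48 + 3x.
Every vertex has degree 3, so 3V = 2E.
Euler: V − E + F = 2 ⇒ (2E)/3 − E + (8 + x) = 2.
Multiply by 6: 2·(2E) − 3·(2E) + 6·(8 + x) = 12, i.e. 48 + 6x − (48 + 3x) = 12.
Collecting terms: 3x = 12, so x = 4.
Then 2E = 48 + 3·4 = 60, so E = 30, V = 2E/3 = 20, F = 8 + 4 = 12.

4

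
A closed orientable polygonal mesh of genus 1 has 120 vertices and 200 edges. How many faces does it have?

80

For a closed orientable surface of genus 1, χ = 2 − 2·1 = 0.
F = 0 − V + E = 0 − 120 + 200 = 80.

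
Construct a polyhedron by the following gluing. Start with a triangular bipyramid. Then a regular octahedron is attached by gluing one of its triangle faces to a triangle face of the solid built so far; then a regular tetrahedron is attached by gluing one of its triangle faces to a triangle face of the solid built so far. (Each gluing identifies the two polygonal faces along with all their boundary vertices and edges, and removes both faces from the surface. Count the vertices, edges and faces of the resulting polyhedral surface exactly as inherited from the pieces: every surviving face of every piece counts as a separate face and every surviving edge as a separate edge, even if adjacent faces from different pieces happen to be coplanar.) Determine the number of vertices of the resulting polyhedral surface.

9

A triangular bipyramid: V=5, E=9, F=6.
Attach a regular octahedron (V=6, E=12, F=8) along a 3-gon: merge 3 vertices and 3 edges, delete both glued faces → V=8, E=18, F=12.
Attach a regular tetrahedron (V=4, E=6, F=4) along a 3-gon: merge 3 vertices and 3 edges, delete both glued faces → V=9, E=21, F=14.
Check: V − E + F = 9 − 21 + 14 = 2.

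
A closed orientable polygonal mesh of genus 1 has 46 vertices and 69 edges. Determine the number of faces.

23

For a closed orientable surface of genus 1, χ = 2 − 2·1 = 0.
F = 0 − V + E = 0 − 46 + 69 = 23.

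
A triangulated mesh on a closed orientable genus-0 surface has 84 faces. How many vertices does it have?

χ = 2 − 2·0 = 2, and every face is a triangle so 3F = 2E.
E = 3·84/2 = 126. Then V = 2 + E − F = 2 + 126 − 84 = 44.

44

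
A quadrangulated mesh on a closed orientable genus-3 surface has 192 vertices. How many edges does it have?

χ = 2 − 2·3 = -4, and every face is a square so 4F = 2E.
V − E + F = -4 with E = 4F/2 gives 192 − (4/2 − 1)·F = -4, so F = 196 and E = 392.

392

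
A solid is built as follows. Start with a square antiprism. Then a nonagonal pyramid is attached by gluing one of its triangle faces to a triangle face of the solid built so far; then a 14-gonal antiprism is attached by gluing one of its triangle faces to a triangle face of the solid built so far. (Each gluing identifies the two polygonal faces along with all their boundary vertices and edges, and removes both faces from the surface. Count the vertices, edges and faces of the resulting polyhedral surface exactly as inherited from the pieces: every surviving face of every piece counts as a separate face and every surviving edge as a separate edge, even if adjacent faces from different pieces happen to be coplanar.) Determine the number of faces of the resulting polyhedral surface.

46

A square antiprism: V=8, E=16, F=10.
Attach a nonagonal pyramid (V=10, E=18, F=10) along a 3-gon: merge 3 vertices and 3 edges, delete both glued faces → V=15, E=31, F=18.
Attach a 14-gonal antiprism (V=28, E=56, F=30) along a 3-gon: merge 3 vertices and 3 edges, delete both glued faces → V=40, E=84, F=46.
Check: V − E + F = 40 − 84 + 46 = 2.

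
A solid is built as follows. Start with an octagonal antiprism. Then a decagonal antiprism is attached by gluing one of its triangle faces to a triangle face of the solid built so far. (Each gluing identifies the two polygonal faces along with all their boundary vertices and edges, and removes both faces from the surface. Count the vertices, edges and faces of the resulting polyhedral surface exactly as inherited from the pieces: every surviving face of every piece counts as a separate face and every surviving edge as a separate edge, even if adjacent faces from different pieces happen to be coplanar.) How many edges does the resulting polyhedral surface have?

An octagonal antiprism: V=16, E=32, F=18.
Attach a decagonal antiprism (V=20, E=40, F=22) along a 3-gon: merge 3 vertices and 3 edges, delete both glued faces → V=33, E=69, F=38.
Check: V − E + F = 33 − 69 + 38 = 2.

69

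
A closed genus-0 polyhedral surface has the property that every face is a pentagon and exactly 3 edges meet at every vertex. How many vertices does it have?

20

Each face has 5 edges and each edge borders two faces, so 2E = 5F.
Each vertex has degree 3, so 3V = 2E and hence V = 5F/3.
Euler: V − E + F = 2 ⇒ (5F/3) − (5F/2) + F = 2.
Multiply by 6: (10 − 15 + 6)F = 12, i.e. 1F = 12.
So F = 12, E = 5·12/2 = 30, V = 5·12/3 = 20.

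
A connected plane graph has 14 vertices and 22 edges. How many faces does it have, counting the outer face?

10

Euler's formula for a connected plane graph: V − E + F = 2, so F = 2 − 14 + 22 = 10.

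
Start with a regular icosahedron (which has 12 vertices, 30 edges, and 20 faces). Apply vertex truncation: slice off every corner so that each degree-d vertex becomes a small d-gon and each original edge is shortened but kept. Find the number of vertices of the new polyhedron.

60

Truncation replaces each original edge-end by a new vertex, so V′ = 2E = 60.
Each original edge survives, and each old vertex of degree d contributes d new edges; summing degrees gives Σd = 2E, so E′ = E + 2E = 3E = 90.
Each original face survives and each original vertex becomes one new face: F′ = F + V = 32.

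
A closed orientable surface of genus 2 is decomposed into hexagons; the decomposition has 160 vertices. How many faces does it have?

81

χ = 2 − 2·2 = -2, and every face is a hexagon so 6F = 2E.
V − E + F = -2 with E = 6F/2 gives 160 − (6/2 − 1)·F = -2, so F = 81 and E = 243.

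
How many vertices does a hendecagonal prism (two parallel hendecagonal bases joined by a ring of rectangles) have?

22

A prism on an n-gon has two n-gon bases and n rectangular sides: V = 2·11 = 22, E = 3·11 = 33, F = 11 + 2 = 13.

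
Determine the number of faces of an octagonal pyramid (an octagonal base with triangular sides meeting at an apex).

A pyramid on an n-gon base has one n-gon and n triangles: V = 8 + 1 = 9, E = 2·8 = 16, F = 8 + 1 = 9.
Check: V − E + F = 9 − 16 + 9 = 2.

9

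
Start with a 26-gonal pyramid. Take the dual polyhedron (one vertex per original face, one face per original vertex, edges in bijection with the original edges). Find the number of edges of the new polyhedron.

The base solid has V = 27, E = 52, F = 27.
The dual swaps V and F and preserves E: V′ = F = 27, E′ = E = 52, F′ = V = 27.

52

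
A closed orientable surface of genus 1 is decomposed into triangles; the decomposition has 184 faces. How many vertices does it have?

χ = 2 − 2·1 = 0, and every face is a triangle so 3F = 2E.
E = 3·184/2 = 276. Then V = 0 + E − F = 0 + 276 − 184 = 92.

92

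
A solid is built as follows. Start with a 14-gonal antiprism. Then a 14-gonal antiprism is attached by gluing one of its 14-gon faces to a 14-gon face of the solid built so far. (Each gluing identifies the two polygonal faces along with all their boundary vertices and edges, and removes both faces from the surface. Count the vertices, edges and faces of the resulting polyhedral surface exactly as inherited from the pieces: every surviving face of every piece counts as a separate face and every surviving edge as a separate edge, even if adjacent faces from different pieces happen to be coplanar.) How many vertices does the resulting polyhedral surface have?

A 14-gonal antiprism: V=28, E=56, F=30.
Attach a 14-gonal antiprism (V=28, E=56, F=30) along a 14-gon: merge 14 vertices and 14 edges, delete both glued faces → V=42, E=98, F=58.
Check: V − E + F = 42 − 98 + 58 = 2.

42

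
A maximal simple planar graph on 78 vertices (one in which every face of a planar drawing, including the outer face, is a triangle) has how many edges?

In a plane triangulation 3F = 2E and V − E + F = 2, so E = 3V − 6 = 3·78 − 6 = 228.

228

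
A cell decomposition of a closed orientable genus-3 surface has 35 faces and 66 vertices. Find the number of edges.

For a closed orientable surface of genus 3, χ = 2 − 2·3 = -4.
E = V + F − (-4) = 66 + 35 − (-4) = 105.

105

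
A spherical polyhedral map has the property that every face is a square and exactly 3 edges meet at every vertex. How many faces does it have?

Each face has 4 edges and each edge borders two faces, so 2E = 4F.
Each vertex has degree 3, so 3V = 2E and hence V = 4F/3.
Euler: V − E + F = 2 ⇒ (4F/3) − (4F/2) + F = 2.
Multiply by 6: (8 − 12 + 6)F = 12, i.e. 2F = 12.
So F = 6, E = 4·6/2 = 12, V = 4·6/3 = 8.

6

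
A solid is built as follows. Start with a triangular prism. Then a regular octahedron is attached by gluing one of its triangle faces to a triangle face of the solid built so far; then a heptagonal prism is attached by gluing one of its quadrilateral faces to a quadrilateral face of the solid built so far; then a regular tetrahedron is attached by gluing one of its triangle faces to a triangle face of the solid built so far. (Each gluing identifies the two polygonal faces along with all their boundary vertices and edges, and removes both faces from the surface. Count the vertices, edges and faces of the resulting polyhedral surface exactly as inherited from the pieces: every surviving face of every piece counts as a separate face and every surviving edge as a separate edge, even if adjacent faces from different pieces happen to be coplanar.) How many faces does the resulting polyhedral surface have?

A triangular prism: V=6, E=9, F=5.
Attach a regular octahedron (V=6, E=12, F=8) along a 3-gon: merge 3 vertices and 3 edges, delete both glued faces → V=9, E=18, F=11.
Attach a heptagonal prism (V=14, E=21, F=9) along a 4-gon: merge 4 vertices and 4 edges, delete both glued faces → V=19, E=35, F=18.
Attach a regular tetrahedron (V=4, E=6, F=4) along a 3-gon: merge 3 vertices and 3 edges, delete both glued faces → V=20, E=38, F=20.
Check: V − E + F = 20 − 38 + 20 = 2.

20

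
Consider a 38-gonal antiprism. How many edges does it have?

152

An antiprism on an n-gon has two n-gon caps and 2n triangles: V = 2·38 = 76, E = 4·38 = 152, F = 2·38 + 2 = 78.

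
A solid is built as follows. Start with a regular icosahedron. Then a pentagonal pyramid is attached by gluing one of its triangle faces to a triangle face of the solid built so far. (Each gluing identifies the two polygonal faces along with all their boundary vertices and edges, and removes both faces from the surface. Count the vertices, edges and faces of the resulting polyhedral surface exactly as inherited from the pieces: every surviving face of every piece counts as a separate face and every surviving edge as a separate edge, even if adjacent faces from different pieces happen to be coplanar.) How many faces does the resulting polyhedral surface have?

24

A regular icosahedron: V=12, E=30, F=20.
Attach a pentagonal pyramid (V=6, E=10, F=6) along a 3-gon: merge 3 vertices and 3 edges, delete both glued faces → V=15, E=37, F=24.
Check: V − E + F = 15 − 37 + 24 = 2.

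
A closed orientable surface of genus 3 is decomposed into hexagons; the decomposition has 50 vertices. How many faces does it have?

χ = 2 − 2·3 = -4, and every face is a hexagon so 6F = 2E.
V − E + F = -4 with E = 6F/2 gives 50 − (6/2 − 1)·F = -4, so F = 27 and E = 81.

27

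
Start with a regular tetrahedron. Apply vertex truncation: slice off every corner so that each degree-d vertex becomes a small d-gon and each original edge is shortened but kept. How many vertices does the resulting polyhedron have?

12

The base solid has V = 4, E = 6, F = 4.
Truncation replaces each original edge-end by a new vertex, so V′ = 2E = 12.
Each original edge survives, and each old vertex of degree d contributes d new edges; summing degrees gives Σd = 2E, so E′ = E + 2E = 3E = 18.
Each original face survives and each original vertex becomes one new face: F′ = F + V = 8.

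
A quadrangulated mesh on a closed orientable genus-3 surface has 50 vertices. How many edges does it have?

χ = 2 − 2·3 = -4, and every face is a square so 4F = 2E.
V − E + F = -4 with E = 4F/2 gives 50 − (4/2 − 1)·F = -4, so F = 54 and E = 108.

108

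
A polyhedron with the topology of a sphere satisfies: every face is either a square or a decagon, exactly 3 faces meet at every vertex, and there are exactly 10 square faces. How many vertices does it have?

Let x be the number of decagons; then F = 10 + x.
Edge–face incidences: 2E = 4·10 + 10·x = 40 + 10x.
Every vertex has degree 3, so 3V = 2E.
Euler: V − E + F = 2 ⇒ (2E)/3 − E + (10 + x) = 2.
Multiply by 6: 2·(2E) − 3·(2E) + 6·(10 + x) = 12, i.e. 60 + 6x − (40 + 10x) = 12.
Collecting terms: −4x + 20 = 12, so −4x = −8, so x = 2.
Then 2E = 40 + 10·2 = 60, so E = 30, V = 2E/3 = 20, F = 10 + 2 = 12.

20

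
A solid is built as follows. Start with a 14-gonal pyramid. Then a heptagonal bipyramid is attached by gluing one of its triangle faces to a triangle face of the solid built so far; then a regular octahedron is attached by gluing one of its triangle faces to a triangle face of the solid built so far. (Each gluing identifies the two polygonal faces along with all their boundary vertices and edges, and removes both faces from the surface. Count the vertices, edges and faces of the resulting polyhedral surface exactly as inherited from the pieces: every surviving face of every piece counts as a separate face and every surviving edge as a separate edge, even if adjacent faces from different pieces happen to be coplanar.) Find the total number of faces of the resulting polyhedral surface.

A 14-gonal pyramid: V=15, E=28, F=15.
Attach a heptagonal bipyramid (V=9, E=21, F=14) along a 3-gon: merge 3 vertices and 3 edges, delete both glued faces → V=21, E=46, F=27.
Attach a regular octahedron (V=6, E=12, F=8) along a 3-gon: merge 3 vertices and 3 edges, delete both glued faces → V=24, E=55, F=33.
Check: V − E + F = 24 − 55 + 33 = 2.

33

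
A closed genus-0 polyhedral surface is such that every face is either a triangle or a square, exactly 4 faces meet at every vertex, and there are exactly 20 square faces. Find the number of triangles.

8

Let x be the number of triangles; then F = 20 + x.
Edge–face incidences: 2E = 4·20 + 3·x = 80 + 3x.
Every vertex has degree 4, so 4V = 2E.
Euler: V − E + F = 2 ⇒ (2E)/4 − E + (20 + x) = 2.
Multiply by 8: 2·(2E) − 4·(2E) + 8·(20 + x) = 16, i.e. 160 + 8x − 2·(80 + 3x) = 16.
Collecting terms: 2x = 16, so x = 8.
Then 2E = 80 + 3·8 = 104, so E = 52, V = 2E/4 = 26, F = 20 + 8 = 28.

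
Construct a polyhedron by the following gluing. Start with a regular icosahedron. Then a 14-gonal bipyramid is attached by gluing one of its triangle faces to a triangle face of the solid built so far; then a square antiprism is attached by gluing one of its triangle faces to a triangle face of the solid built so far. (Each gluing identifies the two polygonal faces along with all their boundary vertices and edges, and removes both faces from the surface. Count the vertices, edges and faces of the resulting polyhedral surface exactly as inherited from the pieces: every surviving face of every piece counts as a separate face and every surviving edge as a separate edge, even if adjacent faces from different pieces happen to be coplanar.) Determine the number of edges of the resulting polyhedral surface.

A regular icosahedron: V=12, E=30, F=20.
Attach a 14-gonal bipyramid (V=16, E=42, F=28) along a 3-gon: merge 3 vertices and 3 edges, delete both glued faces → V=25, E=69, F=46.
Attach a square antiprism (V=8, E=16, F=10) along a 3-gon: merge 3 vertices and 3 edges, delete both glued faces → V=30, E=82, F=54.
Check: V − E + F = 30 − 82 + 54 = 2.

82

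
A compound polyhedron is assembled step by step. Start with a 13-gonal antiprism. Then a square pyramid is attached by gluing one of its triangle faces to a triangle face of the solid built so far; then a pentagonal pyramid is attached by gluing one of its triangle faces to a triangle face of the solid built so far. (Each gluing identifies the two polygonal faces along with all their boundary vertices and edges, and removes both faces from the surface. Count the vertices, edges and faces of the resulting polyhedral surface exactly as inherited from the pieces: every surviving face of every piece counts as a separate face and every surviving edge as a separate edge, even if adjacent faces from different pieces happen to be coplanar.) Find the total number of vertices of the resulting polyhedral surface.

A 13-gonal antiprism: V=26, E=52, F=28.
Attach a square pyramid (V=5, E=8, F=5) along a 3-gon: merge 3 vertices and 3 edges, delete both glued faces → V=28, E=57, F=31.
Attach a pentagonal pyramid (V=6, E=10, F=6) along a 3-gon: merge 3 vertices and 3 edges, delete both glued faces → V=31, E=64, F=35.
Check: V − E + F = 31 − 64 + 35 = 2.

31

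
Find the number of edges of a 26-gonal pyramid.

A pyramid on an n-gon base has one n-gon and n triangles: V = 26 + 1 = 27, E = 2·26 = 52, F = 26 + 1 = 27.

52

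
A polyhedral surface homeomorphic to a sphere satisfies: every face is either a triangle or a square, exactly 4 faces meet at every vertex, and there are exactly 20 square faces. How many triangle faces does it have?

8

Let x be the number of triangles; then F = 20 + x.
Edge–face incidences: 2E = 4·20 + 3·x = 80 + 3x.
Every vertex has degree 4, so 4V = 2E.
Euler: V − E + F = 2 ⇒ (2E)/4 − E + (20 + x) = 2.
Multiply by 8: 2·(2E) − 4·(2E) + 8·(20 + x) = 16, i.e. 160 + 8x − 2·(80 + 3x) = 16.
Collecting terms: 2x = 16, so x = 8.
Then 2E = 80 + 3·8 = 104, so E = 52, V = 2E/4 = 26, F = 20 + 8 = 28.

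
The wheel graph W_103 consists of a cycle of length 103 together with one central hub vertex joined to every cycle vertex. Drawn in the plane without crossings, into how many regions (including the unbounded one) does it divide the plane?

W_103 has V = 103 + 1 = 104 vertices and E = 2·103 = 206 edges.
By Euler's formula F = 2 − V + E = 2 − 104 + 206 = 104.

104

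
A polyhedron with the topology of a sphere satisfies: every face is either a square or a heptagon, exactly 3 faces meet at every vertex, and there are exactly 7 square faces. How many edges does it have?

Let x be the number of heptagons; then F = 7 + x.
Edge–face incidences: 2E = 4·7 + 7·x = 28 + 7x.
Every vertex has degree 3, so 3V = 2E.
Euler: V − E + F = 2 ⇒ (2E)/3 − E + (7 + x) = 2.
Multiply by 6: 2·(2E) − 3·(2E) + 6·(7 + x) = 12, i.e. 42 + 6x − (28 + 7x) = 12.
Collecting terms: −x + 14 = 12, so −x = −2, so x = 2.
Then 2E = 28 + 7·2 = 42, so E = 21, V = 2E/3 = 14, F = 7 + 2 = 9.

21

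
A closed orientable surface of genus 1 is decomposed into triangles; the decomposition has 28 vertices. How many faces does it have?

χ = 2 − 2·1 = 0, and every face is a triangle so 3F = 2E.
V − E + F = 0 with E = 3F/2 gives 28 − (3/2 − 1)·F = 0, so F = 56 and E = 84.

56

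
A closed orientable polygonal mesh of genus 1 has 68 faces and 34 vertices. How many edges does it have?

For a closed orientable surface of genus 1, χ = 2 − 2·1 = 0.
E = V + F − (0) = 34 + 68 − (0) = 102.

102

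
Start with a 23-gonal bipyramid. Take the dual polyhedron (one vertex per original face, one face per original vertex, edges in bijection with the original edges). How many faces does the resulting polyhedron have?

The base solid has V = 25, E = 69, F = 46.
The dual swaps V and F and preserves E: V′ = F = 46, E′ = E = 69, F′ = V = 25.

25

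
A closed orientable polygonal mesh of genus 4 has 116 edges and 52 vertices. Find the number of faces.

For a closed orientable surface of genus 4, χ = 2 − 2·4 = -6.
F = -6 − V + E = -6 − 52 + 116 = 58.

58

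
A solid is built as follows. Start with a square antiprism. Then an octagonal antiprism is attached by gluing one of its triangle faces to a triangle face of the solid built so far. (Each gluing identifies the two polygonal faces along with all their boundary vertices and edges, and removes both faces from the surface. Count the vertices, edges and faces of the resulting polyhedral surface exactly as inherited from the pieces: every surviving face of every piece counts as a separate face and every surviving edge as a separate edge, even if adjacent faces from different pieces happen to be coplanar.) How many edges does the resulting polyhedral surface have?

A square antiprism: V=8, E=16, F=10.
Attach an octagonal antiprism (V=16, E=32, F=18) along a 3-gon: merge 3 vertices and 3 edges, delete both glued faces → V=21, E=45, F=26.
Check: V − E + F = 21 − 45 + 26 = 2.

45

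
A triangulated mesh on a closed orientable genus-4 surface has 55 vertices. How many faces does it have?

χ = 2 − 2·4 = -6, and every face is a triangle so 3F = 2E.
V − E + F = -6 with E = 3F/2 gives 55 − (3/2 − 1)·F = -6, so F = 122 and E = 183.

122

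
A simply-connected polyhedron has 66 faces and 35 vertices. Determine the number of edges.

Here V − E + F = 2.
E = V + F − (2) = 35 + 66 − (2) = 99.

99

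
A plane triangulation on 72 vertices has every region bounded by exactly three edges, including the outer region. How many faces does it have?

In a plane triangulation 3F = 2E and V − E + F = 2, so F = 2V − 4 = 2·72 − 4 = 140.

140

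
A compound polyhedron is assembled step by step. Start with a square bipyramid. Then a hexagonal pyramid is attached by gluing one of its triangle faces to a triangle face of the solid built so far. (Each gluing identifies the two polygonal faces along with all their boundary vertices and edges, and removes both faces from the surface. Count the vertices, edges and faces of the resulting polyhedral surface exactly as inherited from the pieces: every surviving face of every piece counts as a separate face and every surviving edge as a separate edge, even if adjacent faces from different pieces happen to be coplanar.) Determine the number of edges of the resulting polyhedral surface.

21

A square bipyramid: V=6, E=12, F=8.
Attach a hexagonal pyramid (V=7, E=12, F=7) along a 3-gon: merge 3 vertices and 3 edges, delete both glued faces → V=10, E=21, F=13.
Check: V − E + F = 10 − 21 + 13 = 2.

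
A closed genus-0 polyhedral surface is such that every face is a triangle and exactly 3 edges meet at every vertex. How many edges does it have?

6

Each face has 3 edges and each edge borders two faces, so 2E = 3F.
Each vertex has degree 3, so 3V = 2E and hence V = 3F/3.
Euler: V − E + F = 2 ⇒ (3F/3) − (3F/2) + F = 2.
Multiply by 6: (6 − 9 + 6)F = 12, i.e. 3F = 12.
So F = 4, E = 3·4/2 = 6, V = 3·4/3 = 4.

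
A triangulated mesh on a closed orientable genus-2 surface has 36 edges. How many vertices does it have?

10

χ = 2 − 2·2 = -2, and every face is a triangle so 3F = 2E.
F = 2E/3 = 24. Then V = -2 + E − F = -2 + 36 − 24 = 10.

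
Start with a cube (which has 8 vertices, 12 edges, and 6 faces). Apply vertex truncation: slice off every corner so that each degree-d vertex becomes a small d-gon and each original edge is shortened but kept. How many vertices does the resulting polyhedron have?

24

Truncation replaces each original edge-end by a new vertex, so V′ = 2E = 24.
Each original edge survives, and each old vertex of degree d contributes d new edges; summing degrees gives Σd = 2E, so E′ = E + 2E = 3E = 36.
Each original face survives and each original vertex becomes one new face: F′ = F + V = 14.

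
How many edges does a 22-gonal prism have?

66

A prism on an n-gon has two n-gon bases and n rectangular sides: V = 2·22 = 44, E = 3·22 = 66, F = 22 + 2 = 24.
Check: V − E + F = 44 − 66 + 24 = 2.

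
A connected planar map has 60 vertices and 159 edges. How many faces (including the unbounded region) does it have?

Euler's formula for a connected plane graph: V − E + F = 2, so F = 2 − 60 + 159 = 101.

101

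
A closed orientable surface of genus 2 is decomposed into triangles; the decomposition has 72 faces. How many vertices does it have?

χ = 2 − 2·2 = -2, and every face is a triangle so 3F = 2E.
E = 3·72/2 = 108. Then V = -2 + E − F = -2 + 108 − 72 = 34.

34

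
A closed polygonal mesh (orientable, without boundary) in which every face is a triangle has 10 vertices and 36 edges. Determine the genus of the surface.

Every face is a triangle and each edge borders two faces, so 3F = 2·36, giving F = 24.
χ = V − E + F = 10 − 36 + 24 = -2.
For a closed orientable surface χ = 2 − 2g, so g = (2 − (-2))/2 = 2.

2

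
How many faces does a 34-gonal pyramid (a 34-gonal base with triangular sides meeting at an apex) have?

A pyramid on an n-gon base has one n-gon and n triangles: V = 34 + 1 = 35, E = 2·34 = 68, F = 34 + 1 = 35.
Check: V − E + F = 35 − 68 + 35 = 2.

35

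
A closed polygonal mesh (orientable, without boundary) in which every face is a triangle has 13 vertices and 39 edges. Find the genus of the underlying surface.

1

Every face is a triangle and each edge borders two faces, so 3F = 2·39, giving F = 26.
χ = V − E + F = 13 − 39 + 26 = 0.
For a closed orientable surface χ = 2 − 2g, so g = (2 − (0))/2 = 1.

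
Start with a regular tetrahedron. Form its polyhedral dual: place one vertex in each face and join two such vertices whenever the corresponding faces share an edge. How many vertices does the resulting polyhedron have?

The base solid has V = 4, E = 6, F = 4.
The dual swaps V and F and preserves E: V′ = F = 4, E′ = E = 6, F′ = V = 4.

4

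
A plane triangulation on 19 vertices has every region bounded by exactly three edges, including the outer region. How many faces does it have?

34

In a plane triangulation 3F = 2E and V − E + F = 2, so F = 2V − 4 = 2·19 − 4 = 34.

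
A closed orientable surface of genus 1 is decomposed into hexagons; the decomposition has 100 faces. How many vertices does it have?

200

χ = 2 − 2·1 = 0, and every face is a hexagon so 6F = 2E.
E = 6·100/2 = 300. Then V = 0 + E − F = 0 + 300 − 100 = 200.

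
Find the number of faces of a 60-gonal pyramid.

A pyramid on an n-gon base has one n-gon and n triangles: V = 60 + 1 = 61, E = 2·60 = 120, F = 60 + 1 = 61.

61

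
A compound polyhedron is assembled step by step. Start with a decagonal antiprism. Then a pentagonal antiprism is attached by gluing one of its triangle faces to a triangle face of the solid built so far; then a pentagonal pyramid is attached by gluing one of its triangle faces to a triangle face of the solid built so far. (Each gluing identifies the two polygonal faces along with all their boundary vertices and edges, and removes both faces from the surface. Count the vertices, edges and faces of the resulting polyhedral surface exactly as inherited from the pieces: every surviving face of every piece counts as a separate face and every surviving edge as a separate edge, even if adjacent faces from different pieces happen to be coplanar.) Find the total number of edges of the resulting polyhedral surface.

64

A decagonal antiprism: V=20, E=40, F=22.
Attach a pentagonal antiprism (V=10, E=20, F=12) along a 3-gon: merge 3 vertices and 3 edges, delete both glued faces → V=27, E=57, F=32.
Attach a pentagonal pyramid (V=6, E=10, F=6) along a 3-gon: merge 3 vertices and 3 edges, delete both glued faces → V=30, E=64, F=36.
Check: V − E + F = 30 − 64 + 36 = 2.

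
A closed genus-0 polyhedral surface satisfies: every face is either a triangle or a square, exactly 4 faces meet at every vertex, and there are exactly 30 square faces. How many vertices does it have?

36

Let x be the number of triangles; then F = 30 + x.
Edge–face incidences: 2E = 4·30 + 3·x = 120 + 3x.
Every vertex has degree 4, so 4V = 2E.
Euler: V − E + F = 2 ⇒ (2E)/4 − E + (30 + x) = 2.
Multiply by 8: 2·(2E) − 4·(2E) + 8·(30 + x) = 16, i.e. 240 + 8x − 2·(120 + 3x) = 16.
Collecting terms: 2x = 16, so x = 8.
Then 2E = 120 + 3·8 = 144, so E = 72, V = 2E/4 = 36, F = 30 + 8 = 38.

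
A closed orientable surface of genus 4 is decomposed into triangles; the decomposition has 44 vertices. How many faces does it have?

χ = 2 − 2·4 = -6, and every face is a triangle so 3F = 2E.
V − E + F = -6 with E = 3F/2 gives 44 − (3/2 − 1)·F = -6, so F = 100 and E = 150.

100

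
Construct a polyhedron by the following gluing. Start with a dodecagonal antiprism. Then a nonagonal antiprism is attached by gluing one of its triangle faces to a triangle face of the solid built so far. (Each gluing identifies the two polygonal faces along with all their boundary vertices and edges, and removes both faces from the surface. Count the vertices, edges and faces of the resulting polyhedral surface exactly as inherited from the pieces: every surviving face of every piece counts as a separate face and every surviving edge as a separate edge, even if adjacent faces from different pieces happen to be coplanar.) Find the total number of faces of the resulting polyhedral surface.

44

A dodecagonal antiprism: V=24, E=48, F=26.
Attach a nonagonal antiprism (V=18, E=36, F=20) along a 3-gon: merge 3 vertices and 3 edges, delete both glued faces → V=39, E=81, F=44.
Check: V − E + F = 39 − 81 + 44 = 2.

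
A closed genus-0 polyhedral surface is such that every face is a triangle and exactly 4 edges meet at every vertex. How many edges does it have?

Each face has 3 edges and each edge borders two faces, so 2E = 3F.
Each vertex has degree 4, so 4V = 2E and hence V = 3F/4.
Euler: V − E + F = 2 ⇒ (3F/4) − (3F/2) + F = 2.
Multiply by 8: (6 − 12 + 8)F = 16, i.e. 2F = 16.
So F = 8, E = 3·8/2 = 12, V = 3·8/4 = 6.

12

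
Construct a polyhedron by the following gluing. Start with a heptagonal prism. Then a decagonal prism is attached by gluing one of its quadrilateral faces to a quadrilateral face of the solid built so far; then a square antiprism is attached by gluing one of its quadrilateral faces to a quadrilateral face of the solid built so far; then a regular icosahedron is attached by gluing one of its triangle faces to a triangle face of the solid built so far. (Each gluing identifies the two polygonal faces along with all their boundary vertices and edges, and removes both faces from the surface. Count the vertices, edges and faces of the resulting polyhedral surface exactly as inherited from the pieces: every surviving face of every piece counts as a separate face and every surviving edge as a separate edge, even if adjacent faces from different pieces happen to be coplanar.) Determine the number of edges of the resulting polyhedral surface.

86

A heptagonal prism: V=14, E=21, F=9.
Attach a decagonal prism (V=20, E=30, F=12) along a 4-gon: merge 4 vertices and 4 edges, delete both glued faces → V=30, E=47, F=19.
Attach a square antiprism (V=8, E=16, F=10) along a 4-gon: merge 4 vertices and 4 edges, delete both glued faces → V=34, E=59, F=27.
Attach a regular icosahedron (V=12, E=30, F=20) along a 3-gon: merge 3 vertices and 3 edges, delete both glued faces → V=43, E=86, F=45.
Check: V − E + F = 43 − 86 + 45 = 2.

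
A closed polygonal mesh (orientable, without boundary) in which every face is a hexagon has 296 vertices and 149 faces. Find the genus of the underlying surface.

2

Every face is a hexagon, so 2E = 6·149 = 894, giving E = 447.
χ = V − E + F = 296 − 447 + 149 = -2.
For a closed orientable surface χ = 2 − 2g, so g = (2 − (-2))/2 = 2.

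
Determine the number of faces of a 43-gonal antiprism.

88

An antiprism on an n-gon has two n-gon caps and 2n triangles: V = 2·43 = 86, E = 4·43 = 172, F = 2·43 + 2 = 88.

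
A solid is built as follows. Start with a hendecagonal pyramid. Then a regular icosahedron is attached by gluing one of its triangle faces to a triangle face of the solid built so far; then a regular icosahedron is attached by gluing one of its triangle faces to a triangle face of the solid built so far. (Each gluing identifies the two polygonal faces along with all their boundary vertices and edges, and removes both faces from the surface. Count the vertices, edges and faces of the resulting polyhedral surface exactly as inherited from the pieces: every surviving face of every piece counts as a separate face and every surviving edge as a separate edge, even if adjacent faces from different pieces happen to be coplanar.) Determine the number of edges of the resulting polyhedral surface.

A hendecagonal pyramid: V=12, E=22, F=12.
Attach a regular icosahedron (V=12, E=30, F=20) along a 3-gon: merge 3 vertices and 3 edges, delete both glued faces → V=21, E=49, F=30.
Attach a regular icosahedron (V=12, E=30, F=20) along a 3-gon: merge 3 vertices and 3 edges, delete both glued faces → V=30, E=76, F=48.
Check: V − E + F = 30 − 76 + 48 = 2.

76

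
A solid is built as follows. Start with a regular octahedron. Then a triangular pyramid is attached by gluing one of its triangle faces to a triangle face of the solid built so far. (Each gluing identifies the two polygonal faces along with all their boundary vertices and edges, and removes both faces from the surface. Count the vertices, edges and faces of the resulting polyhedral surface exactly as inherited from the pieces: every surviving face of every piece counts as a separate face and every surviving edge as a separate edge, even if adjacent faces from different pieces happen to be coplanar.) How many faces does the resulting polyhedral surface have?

A regular octahedron: V=6, E=12, F=8.
Attach a triangular pyramid (V=4, E=6, F=4) along a 3-gon: merge 3 vertices and 3 edges, delete both glued faces → V=7, E=15, F=10.
Check: V − E + F = 7 − 15 + 10 = 2.

10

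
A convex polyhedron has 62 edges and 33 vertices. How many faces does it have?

Here V − E + F = 2.
F = 2 − V + E = 2 − 33 + 62 = 31.

31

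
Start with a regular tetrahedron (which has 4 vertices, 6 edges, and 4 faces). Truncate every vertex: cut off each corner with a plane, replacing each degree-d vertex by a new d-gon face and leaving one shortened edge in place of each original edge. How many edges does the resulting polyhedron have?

18

Truncation replaces each original edge-end by a new vertex, so V′ = 2E = 12.
Each original edge survives, and each old vertex of degree d contributes d new edges; summing degrees gives Σd = 2E, so E′ = E + 2E = 3E = 18.
Each original face survives and each original vertex becomes one new face: F′ = F + V = 8.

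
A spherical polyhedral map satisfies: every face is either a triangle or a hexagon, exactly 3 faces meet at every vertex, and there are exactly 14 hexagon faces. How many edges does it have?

48

Let x be the number of triangles; then F = 14 + x.
Edge–face incidences: 2E = 6·14 + 3·x = 84 + 3x.
Every vertex has degree 3, so 3V = 2E.
Euler: V − E + F = 2 ⇒ (2E)/3 − E + (14 + x) = 2.
Multiply by 6: 2·(2E) − 3·(2E) + 6·(14 + x) = 12, i.e. 84 + 6x − (84 + 3x) = 12.
Collecting terms: 3x = 12, so x = 4.
Then 2E = 84 + 3·4 = 96, so E = 48, V = 2E/3 = 32, F = 14 + 4 = 18.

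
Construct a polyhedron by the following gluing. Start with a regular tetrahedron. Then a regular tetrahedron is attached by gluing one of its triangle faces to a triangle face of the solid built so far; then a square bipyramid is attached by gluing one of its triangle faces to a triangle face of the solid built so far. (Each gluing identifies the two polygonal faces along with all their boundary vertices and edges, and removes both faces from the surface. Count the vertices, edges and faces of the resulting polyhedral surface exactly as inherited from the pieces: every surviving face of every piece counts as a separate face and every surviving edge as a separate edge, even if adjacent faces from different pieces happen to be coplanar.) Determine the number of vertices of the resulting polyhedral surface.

8

A regular tetrahedron: V=4, E=6, F=4.
Attach a regular tetrahedron (V=4, E=6, F=4) along a 3-gon: merge 3 vertices and 3 edges, delete both glued faces → V=5, E=9, F=6.
Attach a square bipyramid (V=6, E=12, F=8) along a 3-gon: merge 3 vertices and 3 edges, delete both glued faces → V=8, E=18, F=12.
Check: V − E + F = 8 − 18 + 12 = 2.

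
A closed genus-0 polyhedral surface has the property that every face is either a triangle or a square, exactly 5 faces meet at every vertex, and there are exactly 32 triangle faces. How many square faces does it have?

Let x be the number of squares; then F = 32 + x.
Edge–face incidences: 2E = 3·32 + 4·x = 96 + 4x.
Every vertex has degree 5, so 5V = 2E.
Euler: V − E + F = 2 ⇒ (2E)/5 − E + (32 + x) = 2.
Multiply by 10: 2·(2E) − 5·(2E) + 10·(32 + x) = 20, i.e. 320 + 10x − 3·(96 + 4x) = 20.
Collecting terms: −2x + 32 = 20, so −2x = −12, so x = 6.
Then 2E = 96 + 4·6 = 120, so E = 60, V = 2E/5 = 24, F = 32 + 6 = 38.

6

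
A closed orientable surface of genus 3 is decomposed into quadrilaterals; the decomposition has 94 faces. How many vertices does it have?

90

χ = 2 − 2·3 = -4, and every face is a square so 4F = 2E.
E = 4·94/2 = 188. Then V = -4 + E − F = -4 + 188 − 94 = 90.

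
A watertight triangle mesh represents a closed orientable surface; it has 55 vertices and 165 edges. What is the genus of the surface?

1

Every face is a triangle and each edge borders two faces, so 3F = 2·165, giving F = 110.
χ = V − E + F = 55 − 165 + 110 = 0.
For a closed orientable surface χ = 2 − 2g, so g = (2 − (0))/2 = 1.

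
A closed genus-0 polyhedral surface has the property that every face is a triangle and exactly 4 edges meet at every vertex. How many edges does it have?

Each face has 3 edges and each edge borders two faces, so 2E = 3F.
Each vertex has degree 4, so 4V = 2E and hence V = 3F/4.
Euler: V − E + F = 2 ⇒ (3F/4) − (3F/2) + F = 2.
Multiply by 8: (6 − 12 + 8)F = 16, i.e. 2F = 16.
So F = 8, E = 3·8/2 = 12, V = 3·8/4 = 6.

12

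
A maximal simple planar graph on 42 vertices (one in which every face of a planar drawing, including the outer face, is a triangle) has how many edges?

In a plane triangulation 3F = 2E and V − E + F = 2, so E = 3V − 6 = 3·42 − 6 = 120.

120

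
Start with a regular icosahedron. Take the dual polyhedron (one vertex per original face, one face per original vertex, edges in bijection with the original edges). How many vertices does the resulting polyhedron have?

The base solid has V = 12, E = 30, F = 20.
The dual swaps V and F and preserves E: V′ = F = 20, E′ = E = 30, F′ = V = 12.

20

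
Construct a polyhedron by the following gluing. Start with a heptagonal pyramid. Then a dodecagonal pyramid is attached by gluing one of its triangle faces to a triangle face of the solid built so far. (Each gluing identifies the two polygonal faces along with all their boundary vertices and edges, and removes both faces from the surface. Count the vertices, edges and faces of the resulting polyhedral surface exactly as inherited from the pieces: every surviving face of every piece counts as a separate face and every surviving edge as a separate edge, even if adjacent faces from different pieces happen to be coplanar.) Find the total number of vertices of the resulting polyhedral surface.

A heptagonal pyramid: V=8, E=14, F=8.
Attach a dodecagonal pyramid (V=13, E=24, F=13) along a 3-gon: merge 3 vertices and 3 edges, delete both glued faces → V=18, E=35, F=19.
Check: V − E + F = 18 − 35 + 19 = 2.

18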